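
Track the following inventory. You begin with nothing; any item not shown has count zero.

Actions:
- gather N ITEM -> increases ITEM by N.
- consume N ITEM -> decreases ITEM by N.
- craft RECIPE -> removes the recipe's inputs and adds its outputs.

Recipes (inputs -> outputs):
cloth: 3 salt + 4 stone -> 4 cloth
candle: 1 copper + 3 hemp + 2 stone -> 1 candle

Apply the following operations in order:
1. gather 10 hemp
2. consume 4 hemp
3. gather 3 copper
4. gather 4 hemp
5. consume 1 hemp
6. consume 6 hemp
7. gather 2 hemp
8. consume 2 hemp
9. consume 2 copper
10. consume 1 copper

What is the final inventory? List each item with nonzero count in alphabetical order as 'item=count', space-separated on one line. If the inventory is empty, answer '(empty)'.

Answer: hemp=3

Derivation:
After 1 (gather 10 hemp): hemp=10
After 2 (consume 4 hemp): hemp=6
After 3 (gather 3 copper): copper=3 hemp=6
After 4 (gather 4 hemp): copper=3 hemp=10
After 5 (consume 1 hemp): copper=3 hemp=9
After 6 (consume 6 hemp): copper=3 hemp=3
After 7 (gather 2 hemp): copper=3 hemp=5
After 8 (consume 2 hemp): copper=3 hemp=3
After 9 (consume 2 copper): copper=1 hemp=3
After 10 (consume 1 copper): hemp=3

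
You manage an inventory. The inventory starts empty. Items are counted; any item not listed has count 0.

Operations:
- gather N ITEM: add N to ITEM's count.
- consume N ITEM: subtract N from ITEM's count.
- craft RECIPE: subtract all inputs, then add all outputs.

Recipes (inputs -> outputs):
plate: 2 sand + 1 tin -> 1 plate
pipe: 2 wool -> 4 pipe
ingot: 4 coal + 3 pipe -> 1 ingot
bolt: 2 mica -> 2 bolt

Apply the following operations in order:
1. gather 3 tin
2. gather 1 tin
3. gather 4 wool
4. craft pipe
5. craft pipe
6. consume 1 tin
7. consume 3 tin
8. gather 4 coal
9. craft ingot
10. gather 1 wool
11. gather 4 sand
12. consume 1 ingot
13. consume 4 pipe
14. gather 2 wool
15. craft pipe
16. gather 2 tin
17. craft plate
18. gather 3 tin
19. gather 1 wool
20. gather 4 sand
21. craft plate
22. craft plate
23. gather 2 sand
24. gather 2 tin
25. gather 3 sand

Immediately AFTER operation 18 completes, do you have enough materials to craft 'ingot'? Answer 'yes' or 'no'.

After 1 (gather 3 tin): tin=3
After 2 (gather 1 tin): tin=4
After 3 (gather 4 wool): tin=4 wool=4
After 4 (craft pipe): pipe=4 tin=4 wool=2
After 5 (craft pipe): pipe=8 tin=4
After 6 (consume 1 tin): pipe=8 tin=3
After 7 (consume 3 tin): pipe=8
After 8 (gather 4 coal): coal=4 pipe=8
After 9 (craft ingot): ingot=1 pipe=5
After 10 (gather 1 wool): ingot=1 pipe=5 wool=1
After 11 (gather 4 sand): ingot=1 pipe=5 sand=4 wool=1
After 12 (consume 1 ingot): pipe=5 sand=4 wool=1
After 13 (consume 4 pipe): pipe=1 sand=4 wool=1
After 14 (gather 2 wool): pipe=1 sand=4 wool=3
After 15 (craft pipe): pipe=5 sand=4 wool=1
After 16 (gather 2 tin): pipe=5 sand=4 tin=2 wool=1
After 17 (craft plate): pipe=5 plate=1 sand=2 tin=1 wool=1
After 18 (gather 3 tin): pipe=5 plate=1 sand=2 tin=4 wool=1

Answer: no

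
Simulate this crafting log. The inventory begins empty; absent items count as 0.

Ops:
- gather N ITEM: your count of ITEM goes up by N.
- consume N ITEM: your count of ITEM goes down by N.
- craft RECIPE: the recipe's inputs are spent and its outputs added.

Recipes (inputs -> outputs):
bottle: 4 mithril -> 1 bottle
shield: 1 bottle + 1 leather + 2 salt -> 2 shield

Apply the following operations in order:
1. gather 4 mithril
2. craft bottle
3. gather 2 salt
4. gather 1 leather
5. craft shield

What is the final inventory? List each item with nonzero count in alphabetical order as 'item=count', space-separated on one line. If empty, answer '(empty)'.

Answer: shield=2

Derivation:
After 1 (gather 4 mithril): mithril=4
After 2 (craft bottle): bottle=1
After 3 (gather 2 salt): bottle=1 salt=2
After 4 (gather 1 leather): bottle=1 leather=1 salt=2
After 5 (craft shield): shield=2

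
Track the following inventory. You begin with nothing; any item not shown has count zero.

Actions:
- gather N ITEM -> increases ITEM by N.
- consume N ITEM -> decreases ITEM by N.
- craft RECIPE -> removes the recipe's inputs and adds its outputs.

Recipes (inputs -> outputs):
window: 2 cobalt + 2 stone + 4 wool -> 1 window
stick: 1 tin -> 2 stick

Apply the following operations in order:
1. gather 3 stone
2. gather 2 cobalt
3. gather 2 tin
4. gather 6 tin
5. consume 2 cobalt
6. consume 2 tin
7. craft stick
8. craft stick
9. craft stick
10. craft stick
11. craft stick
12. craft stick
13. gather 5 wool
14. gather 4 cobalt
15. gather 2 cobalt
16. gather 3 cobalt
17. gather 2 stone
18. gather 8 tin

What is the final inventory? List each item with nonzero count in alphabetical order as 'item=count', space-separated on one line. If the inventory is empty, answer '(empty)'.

Answer: cobalt=9 stick=12 stone=5 tin=8 wool=5

Derivation:
After 1 (gather 3 stone): stone=3
After 2 (gather 2 cobalt): cobalt=2 stone=3
After 3 (gather 2 tin): cobalt=2 stone=3 tin=2
After 4 (gather 6 tin): cobalt=2 stone=3 tin=8
After 5 (consume 2 cobalt): stone=3 tin=8
After 6 (consume 2 tin): stone=3 tin=6
After 7 (craft stick): stick=2 stone=3 tin=5
After 8 (craft stick): stick=4 stone=3 tin=4
After 9 (craft stick): stick=6 stone=3 tin=3
After 10 (craft stick): stick=8 stone=3 tin=2
After 11 (craft stick): stick=10 stone=3 tin=1
After 12 (craft stick): stick=12 stone=3
After 13 (gather 5 wool): stick=12 stone=3 wool=5
After 14 (gather 4 cobalt): cobalt=4 stick=12 stone=3 wool=5
After 15 (gather 2 cobalt): cobalt=6 stick=12 stone=3 wool=5
After 16 (gather 3 cobalt): cobalt=9 stick=12 stone=3 wool=5
After 17 (gather 2 stone): cobalt=9 stick=12 stone=5 wool=5
After 18 (gather 8 tin): cobalt=9 stick=12 stone=5 tin=8 wool=5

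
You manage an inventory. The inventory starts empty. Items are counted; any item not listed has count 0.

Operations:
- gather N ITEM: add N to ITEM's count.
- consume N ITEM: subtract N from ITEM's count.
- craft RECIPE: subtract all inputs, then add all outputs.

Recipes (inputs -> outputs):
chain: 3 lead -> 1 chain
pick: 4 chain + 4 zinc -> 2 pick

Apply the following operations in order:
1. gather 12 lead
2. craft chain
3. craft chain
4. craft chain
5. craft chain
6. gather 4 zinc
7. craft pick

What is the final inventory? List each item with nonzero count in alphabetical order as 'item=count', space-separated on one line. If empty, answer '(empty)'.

After 1 (gather 12 lead): lead=12
After 2 (craft chain): chain=1 lead=9
After 3 (craft chain): chain=2 lead=6
After 4 (craft chain): chain=3 lead=3
After 5 (craft chain): chain=4
After 6 (gather 4 zinc): chain=4 zinc=4
After 7 (craft pick): pick=2

Answer: pick=2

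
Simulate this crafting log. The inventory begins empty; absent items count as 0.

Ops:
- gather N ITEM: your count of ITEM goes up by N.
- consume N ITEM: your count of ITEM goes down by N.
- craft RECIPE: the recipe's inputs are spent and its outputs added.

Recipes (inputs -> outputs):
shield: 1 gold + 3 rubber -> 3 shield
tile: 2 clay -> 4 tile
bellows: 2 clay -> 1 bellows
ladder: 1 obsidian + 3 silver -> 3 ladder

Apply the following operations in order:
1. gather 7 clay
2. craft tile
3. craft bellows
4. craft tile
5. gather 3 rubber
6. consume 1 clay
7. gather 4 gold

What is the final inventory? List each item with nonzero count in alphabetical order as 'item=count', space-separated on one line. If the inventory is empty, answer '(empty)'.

Answer: bellows=1 gold=4 rubber=3 tile=8

Derivation:
After 1 (gather 7 clay): clay=7
After 2 (craft tile): clay=5 tile=4
After 3 (craft bellows): bellows=1 clay=3 tile=4
After 4 (craft tile): bellows=1 clay=1 tile=8
After 5 (gather 3 rubber): bellows=1 clay=1 rubber=3 tile=8
After 6 (consume 1 clay): bellows=1 rubber=3 tile=8
After 7 (gather 4 gold): bellows=1 gold=4 rubber=3 tile=8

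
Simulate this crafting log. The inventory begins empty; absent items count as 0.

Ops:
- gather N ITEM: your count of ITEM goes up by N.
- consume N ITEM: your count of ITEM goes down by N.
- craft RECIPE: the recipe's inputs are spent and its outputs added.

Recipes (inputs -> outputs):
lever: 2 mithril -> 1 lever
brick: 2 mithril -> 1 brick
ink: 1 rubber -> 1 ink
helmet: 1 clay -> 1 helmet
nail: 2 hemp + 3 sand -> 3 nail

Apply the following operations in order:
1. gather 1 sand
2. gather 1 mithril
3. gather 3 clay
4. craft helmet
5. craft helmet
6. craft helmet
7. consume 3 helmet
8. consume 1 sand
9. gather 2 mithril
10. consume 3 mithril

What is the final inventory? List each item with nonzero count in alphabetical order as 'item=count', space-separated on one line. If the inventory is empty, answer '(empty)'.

Answer: (empty)

Derivation:
After 1 (gather 1 sand): sand=1
After 2 (gather 1 mithril): mithril=1 sand=1
After 3 (gather 3 clay): clay=3 mithril=1 sand=1
After 4 (craft helmet): clay=2 helmet=1 mithril=1 sand=1
After 5 (craft helmet): clay=1 helmet=2 mithril=1 sand=1
After 6 (craft helmet): helmet=3 mithril=1 sand=1
After 7 (consume 3 helmet): mithril=1 sand=1
After 8 (consume 1 sand): mithril=1
After 9 (gather 2 mithril): mithril=3
After 10 (consume 3 mithril): (empty)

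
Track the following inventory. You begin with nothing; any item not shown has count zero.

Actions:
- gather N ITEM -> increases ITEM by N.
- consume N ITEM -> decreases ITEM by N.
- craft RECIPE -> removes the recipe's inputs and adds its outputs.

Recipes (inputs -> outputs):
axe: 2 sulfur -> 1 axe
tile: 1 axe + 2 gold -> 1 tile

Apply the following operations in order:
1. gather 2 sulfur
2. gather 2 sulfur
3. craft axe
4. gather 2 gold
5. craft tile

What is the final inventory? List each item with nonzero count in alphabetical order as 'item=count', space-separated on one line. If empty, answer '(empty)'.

After 1 (gather 2 sulfur): sulfur=2
After 2 (gather 2 sulfur): sulfur=4
After 3 (craft axe): axe=1 sulfur=2
After 4 (gather 2 gold): axe=1 gold=2 sulfur=2
After 5 (craft tile): sulfur=2 tile=1

Answer: sulfur=2 tile=1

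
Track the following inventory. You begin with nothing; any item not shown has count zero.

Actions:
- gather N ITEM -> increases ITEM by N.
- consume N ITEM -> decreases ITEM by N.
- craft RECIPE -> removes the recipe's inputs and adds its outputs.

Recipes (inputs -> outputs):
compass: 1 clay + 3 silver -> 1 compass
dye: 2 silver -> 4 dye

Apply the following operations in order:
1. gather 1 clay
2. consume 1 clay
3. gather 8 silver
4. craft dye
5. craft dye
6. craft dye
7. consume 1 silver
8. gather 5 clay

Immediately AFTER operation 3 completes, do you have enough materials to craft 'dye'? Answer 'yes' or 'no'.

Answer: yes

Derivation:
After 1 (gather 1 clay): clay=1
After 2 (consume 1 clay): (empty)
After 3 (gather 8 silver): silver=8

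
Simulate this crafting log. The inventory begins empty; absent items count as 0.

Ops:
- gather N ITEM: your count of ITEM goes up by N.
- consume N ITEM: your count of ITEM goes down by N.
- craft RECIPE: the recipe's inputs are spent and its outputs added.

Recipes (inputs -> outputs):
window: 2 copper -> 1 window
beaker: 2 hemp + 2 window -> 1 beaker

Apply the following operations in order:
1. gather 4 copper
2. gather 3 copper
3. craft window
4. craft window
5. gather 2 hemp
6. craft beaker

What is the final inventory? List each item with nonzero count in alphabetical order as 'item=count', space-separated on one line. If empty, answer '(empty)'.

After 1 (gather 4 copper): copper=4
After 2 (gather 3 copper): copper=7
After 3 (craft window): copper=5 window=1
After 4 (craft window): copper=3 window=2
After 5 (gather 2 hemp): copper=3 hemp=2 window=2
After 6 (craft beaker): beaker=1 copper=3

Answer: beaker=1 copper=3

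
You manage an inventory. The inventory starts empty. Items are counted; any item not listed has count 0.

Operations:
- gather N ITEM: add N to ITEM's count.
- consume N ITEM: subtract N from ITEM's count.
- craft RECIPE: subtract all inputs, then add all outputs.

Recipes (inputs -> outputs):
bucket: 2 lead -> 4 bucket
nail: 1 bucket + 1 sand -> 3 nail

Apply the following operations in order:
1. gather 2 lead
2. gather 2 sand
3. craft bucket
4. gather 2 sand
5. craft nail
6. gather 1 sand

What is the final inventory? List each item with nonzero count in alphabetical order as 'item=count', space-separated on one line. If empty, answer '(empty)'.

After 1 (gather 2 lead): lead=2
After 2 (gather 2 sand): lead=2 sand=2
After 3 (craft bucket): bucket=4 sand=2
After 4 (gather 2 sand): bucket=4 sand=4
After 5 (craft nail): bucket=3 nail=3 sand=3
After 6 (gather 1 sand): bucket=3 nail=3 sand=4

Answer: bucket=3 nail=3 sand=4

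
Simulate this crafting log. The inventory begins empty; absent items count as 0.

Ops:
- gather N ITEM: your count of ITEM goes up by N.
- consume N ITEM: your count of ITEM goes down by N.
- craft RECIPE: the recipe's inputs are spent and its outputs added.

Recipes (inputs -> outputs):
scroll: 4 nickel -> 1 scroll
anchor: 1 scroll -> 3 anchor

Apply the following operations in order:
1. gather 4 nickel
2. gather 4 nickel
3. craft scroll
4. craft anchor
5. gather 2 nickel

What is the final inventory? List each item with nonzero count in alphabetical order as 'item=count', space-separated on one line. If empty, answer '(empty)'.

Answer: anchor=3 nickel=6

Derivation:
After 1 (gather 4 nickel): nickel=4
After 2 (gather 4 nickel): nickel=8
After 3 (craft scroll): nickel=4 scroll=1
After 4 (craft anchor): anchor=3 nickel=4
After 5 (gather 2 nickel): anchor=3 nickel=6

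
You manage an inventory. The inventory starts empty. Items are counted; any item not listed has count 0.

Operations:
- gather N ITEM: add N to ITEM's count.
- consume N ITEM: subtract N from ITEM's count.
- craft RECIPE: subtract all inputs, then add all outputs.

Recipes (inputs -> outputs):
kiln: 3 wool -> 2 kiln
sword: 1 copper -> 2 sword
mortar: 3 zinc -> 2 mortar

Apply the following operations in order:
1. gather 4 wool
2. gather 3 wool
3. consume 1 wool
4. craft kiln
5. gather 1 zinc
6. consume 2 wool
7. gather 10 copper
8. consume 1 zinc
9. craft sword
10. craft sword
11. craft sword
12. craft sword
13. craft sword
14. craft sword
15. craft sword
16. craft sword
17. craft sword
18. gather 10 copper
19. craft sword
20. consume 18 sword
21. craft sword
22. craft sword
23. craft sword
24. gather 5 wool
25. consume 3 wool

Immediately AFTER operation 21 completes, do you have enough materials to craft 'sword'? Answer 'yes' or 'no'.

After 1 (gather 4 wool): wool=4
After 2 (gather 3 wool): wool=7
After 3 (consume 1 wool): wool=6
After 4 (craft kiln): kiln=2 wool=3
After 5 (gather 1 zinc): kiln=2 wool=3 zinc=1
After 6 (consume 2 wool): kiln=2 wool=1 zinc=1
After 7 (gather 10 copper): copper=10 kiln=2 wool=1 zinc=1
After 8 (consume 1 zinc): copper=10 kiln=2 wool=1
After 9 (craft sword): copper=9 kiln=2 sword=2 wool=1
After 10 (craft sword): copper=8 kiln=2 sword=4 wool=1
After 11 (craft sword): copper=7 kiln=2 sword=6 wool=1
After 12 (craft sword): copper=6 kiln=2 sword=8 wool=1
After 13 (craft sword): copper=5 kiln=2 sword=10 wool=1
After 14 (craft sword): copper=4 kiln=2 sword=12 wool=1
After 15 (craft sword): copper=3 kiln=2 sword=14 wool=1
After 16 (craft sword): copper=2 kiln=2 sword=16 wool=1
After 17 (craft sword): copper=1 kiln=2 sword=18 wool=1
After 18 (gather 10 copper): copper=11 kiln=2 sword=18 wool=1
After 19 (craft sword): copper=10 kiln=2 sword=20 wool=1
After 20 (consume 18 sword): copper=10 kiln=2 sword=2 wool=1
After 21 (craft sword): copper=9 kiln=2 sword=4 wool=1

Answer: yes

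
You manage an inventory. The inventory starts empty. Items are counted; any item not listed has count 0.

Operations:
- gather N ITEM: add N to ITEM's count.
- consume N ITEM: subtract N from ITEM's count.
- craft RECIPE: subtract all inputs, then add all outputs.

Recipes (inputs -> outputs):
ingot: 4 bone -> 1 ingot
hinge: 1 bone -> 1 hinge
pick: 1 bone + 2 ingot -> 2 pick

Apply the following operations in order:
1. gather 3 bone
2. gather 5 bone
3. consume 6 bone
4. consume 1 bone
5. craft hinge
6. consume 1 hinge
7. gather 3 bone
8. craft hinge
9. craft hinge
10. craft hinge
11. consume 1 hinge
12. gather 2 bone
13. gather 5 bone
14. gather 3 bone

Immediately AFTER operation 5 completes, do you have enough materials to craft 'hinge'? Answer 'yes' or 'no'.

After 1 (gather 3 bone): bone=3
After 2 (gather 5 bone): bone=8
After 3 (consume 6 bone): bone=2
After 4 (consume 1 bone): bone=1
After 5 (craft hinge): hinge=1

Answer: no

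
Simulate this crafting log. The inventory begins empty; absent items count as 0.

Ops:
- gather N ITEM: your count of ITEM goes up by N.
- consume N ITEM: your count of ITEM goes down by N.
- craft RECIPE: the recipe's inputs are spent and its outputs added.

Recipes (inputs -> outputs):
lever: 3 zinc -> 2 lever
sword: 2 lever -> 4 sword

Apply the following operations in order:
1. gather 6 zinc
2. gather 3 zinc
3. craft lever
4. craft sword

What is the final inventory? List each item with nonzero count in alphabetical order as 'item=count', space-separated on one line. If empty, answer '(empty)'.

Answer: sword=4 zinc=6

Derivation:
After 1 (gather 6 zinc): zinc=6
After 2 (gather 3 zinc): zinc=9
After 3 (craft lever): lever=2 zinc=6
After 4 (craft sword): sword=4 zinc=6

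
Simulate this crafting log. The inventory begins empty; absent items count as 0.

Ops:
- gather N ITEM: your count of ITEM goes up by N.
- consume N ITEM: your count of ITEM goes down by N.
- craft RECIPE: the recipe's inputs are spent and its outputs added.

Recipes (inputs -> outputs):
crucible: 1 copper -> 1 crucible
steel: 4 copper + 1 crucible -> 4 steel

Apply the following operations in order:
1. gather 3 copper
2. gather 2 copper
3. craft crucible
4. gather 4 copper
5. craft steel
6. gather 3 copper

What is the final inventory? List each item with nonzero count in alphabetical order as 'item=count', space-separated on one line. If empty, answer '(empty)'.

Answer: copper=7 steel=4

Derivation:
After 1 (gather 3 copper): copper=3
After 2 (gather 2 copper): copper=5
After 3 (craft crucible): copper=4 crucible=1
After 4 (gather 4 copper): copper=8 crucible=1
After 5 (craft steel): copper=4 steel=4
After 6 (gather 3 copper): copper=7 steel=4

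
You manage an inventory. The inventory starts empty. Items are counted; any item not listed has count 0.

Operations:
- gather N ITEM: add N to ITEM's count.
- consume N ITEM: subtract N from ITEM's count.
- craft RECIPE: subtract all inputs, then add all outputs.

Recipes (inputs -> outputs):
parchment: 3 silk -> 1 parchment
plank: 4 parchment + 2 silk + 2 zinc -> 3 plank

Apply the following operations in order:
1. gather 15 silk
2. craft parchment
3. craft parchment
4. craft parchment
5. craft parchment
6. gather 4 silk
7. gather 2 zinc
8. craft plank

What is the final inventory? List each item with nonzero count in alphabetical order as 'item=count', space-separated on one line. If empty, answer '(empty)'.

Answer: plank=3 silk=5

Derivation:
After 1 (gather 15 silk): silk=15
After 2 (craft parchment): parchment=1 silk=12
After 3 (craft parchment): parchment=2 silk=9
After 4 (craft parchment): parchment=3 silk=6
After 5 (craft parchment): parchment=4 silk=3
After 6 (gather 4 silk): parchment=4 silk=7
After 7 (gather 2 zinc): parchment=4 silk=7 zinc=2
After 8 (craft plank): plank=3 silk=5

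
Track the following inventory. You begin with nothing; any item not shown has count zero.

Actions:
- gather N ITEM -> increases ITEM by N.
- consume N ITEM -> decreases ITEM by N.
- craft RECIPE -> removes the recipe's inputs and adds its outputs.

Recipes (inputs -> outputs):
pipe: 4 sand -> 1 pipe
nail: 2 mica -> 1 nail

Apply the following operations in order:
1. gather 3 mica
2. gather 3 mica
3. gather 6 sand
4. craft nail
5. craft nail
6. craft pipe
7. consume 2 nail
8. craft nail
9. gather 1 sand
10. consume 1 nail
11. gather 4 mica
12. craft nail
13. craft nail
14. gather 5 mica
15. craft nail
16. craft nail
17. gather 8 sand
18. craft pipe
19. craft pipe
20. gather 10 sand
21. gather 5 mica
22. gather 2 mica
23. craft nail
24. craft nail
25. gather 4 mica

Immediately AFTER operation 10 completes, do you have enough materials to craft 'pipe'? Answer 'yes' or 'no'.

Answer: no

Derivation:
After 1 (gather 3 mica): mica=3
After 2 (gather 3 mica): mica=6
After 3 (gather 6 sand): mica=6 sand=6
After 4 (craft nail): mica=4 nail=1 sand=6
After 5 (craft nail): mica=2 nail=2 sand=6
After 6 (craft pipe): mica=2 nail=2 pipe=1 sand=2
After 7 (consume 2 nail): mica=2 pipe=1 sand=2
After 8 (craft nail): nail=1 pipe=1 sand=2
After 9 (gather 1 sand): nail=1 pipe=1 sand=3
After 10 (consume 1 nail): pipe=1 sand=3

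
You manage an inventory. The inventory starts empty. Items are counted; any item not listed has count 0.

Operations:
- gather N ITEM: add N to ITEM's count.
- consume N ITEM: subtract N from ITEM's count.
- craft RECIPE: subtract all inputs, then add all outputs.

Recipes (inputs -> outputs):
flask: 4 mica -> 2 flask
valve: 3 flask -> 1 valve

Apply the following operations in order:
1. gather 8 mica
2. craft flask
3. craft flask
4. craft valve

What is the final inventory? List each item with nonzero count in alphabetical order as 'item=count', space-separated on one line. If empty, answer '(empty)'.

Answer: flask=1 valve=1

Derivation:
After 1 (gather 8 mica): mica=8
After 2 (craft flask): flask=2 mica=4
After 3 (craft flask): flask=4
After 4 (craft valve): flask=1 valve=1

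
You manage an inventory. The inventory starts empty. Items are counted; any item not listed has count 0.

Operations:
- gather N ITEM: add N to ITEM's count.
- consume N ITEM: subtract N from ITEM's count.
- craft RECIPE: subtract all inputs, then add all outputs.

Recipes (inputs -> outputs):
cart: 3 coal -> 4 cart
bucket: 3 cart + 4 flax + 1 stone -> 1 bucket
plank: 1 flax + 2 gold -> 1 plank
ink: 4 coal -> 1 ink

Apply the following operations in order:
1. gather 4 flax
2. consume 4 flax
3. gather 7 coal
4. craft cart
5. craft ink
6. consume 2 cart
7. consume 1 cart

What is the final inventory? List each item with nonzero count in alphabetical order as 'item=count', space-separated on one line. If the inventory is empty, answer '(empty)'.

Answer: cart=1 ink=1

Derivation:
After 1 (gather 4 flax): flax=4
After 2 (consume 4 flax): (empty)
After 3 (gather 7 coal): coal=7
After 4 (craft cart): cart=4 coal=4
After 5 (craft ink): cart=4 ink=1
After 6 (consume 2 cart): cart=2 ink=1
After 7 (consume 1 cart): cart=1 ink=1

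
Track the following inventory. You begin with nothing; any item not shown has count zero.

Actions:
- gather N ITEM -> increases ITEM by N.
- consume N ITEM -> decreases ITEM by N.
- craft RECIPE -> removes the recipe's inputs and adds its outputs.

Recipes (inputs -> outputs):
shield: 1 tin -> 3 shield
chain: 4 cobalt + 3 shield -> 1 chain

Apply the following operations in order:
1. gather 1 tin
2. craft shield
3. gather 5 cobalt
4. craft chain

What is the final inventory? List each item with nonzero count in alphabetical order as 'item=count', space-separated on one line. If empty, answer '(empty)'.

After 1 (gather 1 tin): tin=1
After 2 (craft shield): shield=3
After 3 (gather 5 cobalt): cobalt=5 shield=3
After 4 (craft chain): chain=1 cobalt=1

Answer: chain=1 cobalt=1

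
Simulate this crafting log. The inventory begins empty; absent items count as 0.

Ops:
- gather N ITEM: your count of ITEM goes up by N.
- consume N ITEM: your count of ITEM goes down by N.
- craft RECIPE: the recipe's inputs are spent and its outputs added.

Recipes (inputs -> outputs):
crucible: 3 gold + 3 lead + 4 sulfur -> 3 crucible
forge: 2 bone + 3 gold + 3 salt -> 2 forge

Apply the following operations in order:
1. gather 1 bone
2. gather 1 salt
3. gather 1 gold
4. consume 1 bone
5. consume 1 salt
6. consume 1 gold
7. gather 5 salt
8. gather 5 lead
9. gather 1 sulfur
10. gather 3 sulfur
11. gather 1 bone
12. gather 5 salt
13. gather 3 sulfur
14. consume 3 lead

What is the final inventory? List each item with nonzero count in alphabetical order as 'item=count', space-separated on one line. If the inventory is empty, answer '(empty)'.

Answer: bone=1 lead=2 salt=10 sulfur=7

Derivation:
After 1 (gather 1 bone): bone=1
After 2 (gather 1 salt): bone=1 salt=1
After 3 (gather 1 gold): bone=1 gold=1 salt=1
After 4 (consume 1 bone): gold=1 salt=1
After 5 (consume 1 salt): gold=1
After 6 (consume 1 gold): (empty)
After 7 (gather 5 salt): salt=5
After 8 (gather 5 lead): lead=5 salt=5
After 9 (gather 1 sulfur): lead=5 salt=5 sulfur=1
After 10 (gather 3 sulfur): lead=5 salt=5 sulfur=4
After 11 (gather 1 bone): bone=1 lead=5 salt=5 sulfur=4
After 12 (gather 5 salt): bone=1 lead=5 salt=10 sulfur=4
After 13 (gather 3 sulfur): bone=1 lead=5 salt=10 sulfur=7
After 14 (consume 3 lead): bone=1 lead=2 salt=10 sulfur=7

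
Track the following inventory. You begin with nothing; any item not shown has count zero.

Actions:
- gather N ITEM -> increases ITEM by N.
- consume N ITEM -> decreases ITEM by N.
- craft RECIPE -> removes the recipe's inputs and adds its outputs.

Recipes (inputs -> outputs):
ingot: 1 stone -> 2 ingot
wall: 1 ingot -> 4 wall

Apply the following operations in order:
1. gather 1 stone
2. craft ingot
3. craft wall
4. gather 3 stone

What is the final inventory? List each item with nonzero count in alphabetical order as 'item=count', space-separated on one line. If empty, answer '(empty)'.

Answer: ingot=1 stone=3 wall=4

Derivation:
After 1 (gather 1 stone): stone=1
After 2 (craft ingot): ingot=2
After 3 (craft wall): ingot=1 wall=4
After 4 (gather 3 stone): ingot=1 stone=3 wall=4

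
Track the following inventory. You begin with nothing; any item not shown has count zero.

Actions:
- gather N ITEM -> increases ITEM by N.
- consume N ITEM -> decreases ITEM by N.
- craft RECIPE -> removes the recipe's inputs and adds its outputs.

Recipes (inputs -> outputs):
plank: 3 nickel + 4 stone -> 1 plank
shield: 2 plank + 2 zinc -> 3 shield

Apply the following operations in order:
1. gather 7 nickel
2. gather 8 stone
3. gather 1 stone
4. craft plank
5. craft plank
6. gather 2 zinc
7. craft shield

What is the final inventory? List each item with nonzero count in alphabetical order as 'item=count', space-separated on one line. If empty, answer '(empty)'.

Answer: nickel=1 shield=3 stone=1

Derivation:
After 1 (gather 7 nickel): nickel=7
After 2 (gather 8 stone): nickel=7 stone=8
After 3 (gather 1 stone): nickel=7 stone=9
After 4 (craft plank): nickel=4 plank=1 stone=5
After 5 (craft plank): nickel=1 plank=2 stone=1
After 6 (gather 2 zinc): nickel=1 plank=2 stone=1 zinc=2
After 7 (craft shield): nickel=1 shield=3 stone=1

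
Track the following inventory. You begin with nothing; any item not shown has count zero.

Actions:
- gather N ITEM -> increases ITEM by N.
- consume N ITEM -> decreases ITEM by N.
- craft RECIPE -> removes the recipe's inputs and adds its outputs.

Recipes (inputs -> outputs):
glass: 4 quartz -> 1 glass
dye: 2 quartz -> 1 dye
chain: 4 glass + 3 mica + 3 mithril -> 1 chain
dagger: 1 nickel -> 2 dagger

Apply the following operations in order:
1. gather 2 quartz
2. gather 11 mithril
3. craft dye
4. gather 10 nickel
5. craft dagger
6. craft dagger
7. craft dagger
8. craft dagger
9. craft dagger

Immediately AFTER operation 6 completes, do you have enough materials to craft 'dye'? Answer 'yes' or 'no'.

After 1 (gather 2 quartz): quartz=2
After 2 (gather 11 mithril): mithril=11 quartz=2
After 3 (craft dye): dye=1 mithril=11
After 4 (gather 10 nickel): dye=1 mithril=11 nickel=10
After 5 (craft dagger): dagger=2 dye=1 mithril=11 nickel=9
After 6 (craft dagger): dagger=4 dye=1 mithril=11 nickel=8

Answer: no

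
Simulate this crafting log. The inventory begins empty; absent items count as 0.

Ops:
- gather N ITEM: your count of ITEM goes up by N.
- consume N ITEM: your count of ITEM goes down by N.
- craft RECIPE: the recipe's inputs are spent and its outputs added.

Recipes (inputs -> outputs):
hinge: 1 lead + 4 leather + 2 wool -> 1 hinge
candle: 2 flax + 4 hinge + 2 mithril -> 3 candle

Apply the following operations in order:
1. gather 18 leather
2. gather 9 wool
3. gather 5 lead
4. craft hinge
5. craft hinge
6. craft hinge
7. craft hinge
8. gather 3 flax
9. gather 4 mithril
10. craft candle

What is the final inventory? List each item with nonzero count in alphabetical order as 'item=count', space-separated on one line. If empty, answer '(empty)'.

After 1 (gather 18 leather): leather=18
After 2 (gather 9 wool): leather=18 wool=9
After 3 (gather 5 lead): lead=5 leather=18 wool=9
After 4 (craft hinge): hinge=1 lead=4 leather=14 wool=7
After 5 (craft hinge): hinge=2 lead=3 leather=10 wool=5
After 6 (craft hinge): hinge=3 lead=2 leather=6 wool=3
After 7 (craft hinge): hinge=4 lead=1 leather=2 wool=1
After 8 (gather 3 flax): flax=3 hinge=4 lead=1 leather=2 wool=1
After 9 (gather 4 mithril): flax=3 hinge=4 lead=1 leather=2 mithril=4 wool=1
After 10 (craft candle): candle=3 flax=1 lead=1 leather=2 mithril=2 wool=1

Answer: candle=3 flax=1 lead=1 leather=2 mithril=2 wool=1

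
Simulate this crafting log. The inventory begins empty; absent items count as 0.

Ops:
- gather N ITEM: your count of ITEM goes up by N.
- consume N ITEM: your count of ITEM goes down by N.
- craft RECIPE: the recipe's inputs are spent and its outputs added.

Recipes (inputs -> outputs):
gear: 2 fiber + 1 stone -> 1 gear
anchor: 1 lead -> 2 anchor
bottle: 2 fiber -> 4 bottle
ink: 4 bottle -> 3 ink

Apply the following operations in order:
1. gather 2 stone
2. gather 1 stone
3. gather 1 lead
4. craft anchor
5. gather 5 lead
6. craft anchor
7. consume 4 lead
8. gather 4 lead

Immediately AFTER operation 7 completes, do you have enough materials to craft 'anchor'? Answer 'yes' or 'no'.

Answer: no

Derivation:
After 1 (gather 2 stone): stone=2
After 2 (gather 1 stone): stone=3
After 3 (gather 1 lead): lead=1 stone=3
After 4 (craft anchor): anchor=2 stone=3
After 5 (gather 5 lead): anchor=2 lead=5 stone=3
After 6 (craft anchor): anchor=4 lead=4 stone=3
After 7 (consume 4 lead): anchor=4 stone=3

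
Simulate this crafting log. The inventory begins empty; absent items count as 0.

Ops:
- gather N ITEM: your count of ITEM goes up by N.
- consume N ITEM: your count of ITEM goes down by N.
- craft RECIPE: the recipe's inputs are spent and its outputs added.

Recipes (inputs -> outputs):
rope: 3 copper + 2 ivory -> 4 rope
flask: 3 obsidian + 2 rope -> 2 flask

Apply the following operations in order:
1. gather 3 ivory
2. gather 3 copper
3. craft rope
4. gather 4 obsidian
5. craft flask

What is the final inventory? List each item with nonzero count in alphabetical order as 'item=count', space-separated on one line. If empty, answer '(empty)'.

Answer: flask=2 ivory=1 obsidian=1 rope=2

Derivation:
After 1 (gather 3 ivory): ivory=3
After 2 (gather 3 copper): copper=3 ivory=3
After 3 (craft rope): ivory=1 rope=4
After 4 (gather 4 obsidian): ivory=1 obsidian=4 rope=4
After 5 (craft flask): flask=2 ivory=1 obsidian=1 rope=2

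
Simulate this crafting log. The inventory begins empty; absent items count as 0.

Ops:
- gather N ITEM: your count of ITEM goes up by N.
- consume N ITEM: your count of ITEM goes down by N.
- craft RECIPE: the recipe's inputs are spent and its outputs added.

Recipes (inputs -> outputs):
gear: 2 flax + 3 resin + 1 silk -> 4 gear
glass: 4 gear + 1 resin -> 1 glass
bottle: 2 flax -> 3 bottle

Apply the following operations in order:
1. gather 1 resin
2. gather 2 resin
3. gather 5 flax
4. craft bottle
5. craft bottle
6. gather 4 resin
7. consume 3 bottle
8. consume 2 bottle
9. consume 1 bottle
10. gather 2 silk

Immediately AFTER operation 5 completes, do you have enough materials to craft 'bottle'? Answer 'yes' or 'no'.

Answer: no

Derivation:
After 1 (gather 1 resin): resin=1
After 2 (gather 2 resin): resin=3
After 3 (gather 5 flax): flax=5 resin=3
After 4 (craft bottle): bottle=3 flax=3 resin=3
After 5 (craft bottle): bottle=6 flax=1 resin=3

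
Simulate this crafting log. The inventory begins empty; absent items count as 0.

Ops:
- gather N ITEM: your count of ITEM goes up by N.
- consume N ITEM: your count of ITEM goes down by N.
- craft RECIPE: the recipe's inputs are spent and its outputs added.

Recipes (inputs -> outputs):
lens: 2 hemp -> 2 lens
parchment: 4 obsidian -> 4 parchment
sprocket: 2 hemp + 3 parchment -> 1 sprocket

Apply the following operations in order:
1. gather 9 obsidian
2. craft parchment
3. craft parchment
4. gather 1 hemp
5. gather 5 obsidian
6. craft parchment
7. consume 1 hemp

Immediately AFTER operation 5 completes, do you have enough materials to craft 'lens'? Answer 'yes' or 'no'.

Answer: no

Derivation:
After 1 (gather 9 obsidian): obsidian=9
After 2 (craft parchment): obsidian=5 parchment=4
After 3 (craft parchment): obsidian=1 parchment=8
After 4 (gather 1 hemp): hemp=1 obsidian=1 parchment=8
After 5 (gather 5 obsidian): hemp=1 obsidian=6 parchment=8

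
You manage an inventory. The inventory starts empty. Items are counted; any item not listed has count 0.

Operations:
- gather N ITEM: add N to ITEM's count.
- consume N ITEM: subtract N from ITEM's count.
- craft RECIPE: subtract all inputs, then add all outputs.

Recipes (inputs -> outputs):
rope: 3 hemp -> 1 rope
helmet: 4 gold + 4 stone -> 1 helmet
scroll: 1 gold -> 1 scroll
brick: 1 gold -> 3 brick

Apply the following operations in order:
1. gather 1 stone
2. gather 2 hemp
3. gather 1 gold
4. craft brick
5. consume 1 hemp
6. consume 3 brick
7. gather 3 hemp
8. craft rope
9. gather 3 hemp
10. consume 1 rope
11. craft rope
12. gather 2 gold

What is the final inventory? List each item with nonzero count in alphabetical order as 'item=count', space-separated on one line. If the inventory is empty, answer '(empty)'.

After 1 (gather 1 stone): stone=1
After 2 (gather 2 hemp): hemp=2 stone=1
After 3 (gather 1 gold): gold=1 hemp=2 stone=1
After 4 (craft brick): brick=3 hemp=2 stone=1
After 5 (consume 1 hemp): brick=3 hemp=1 stone=1
After 6 (consume 3 brick): hemp=1 stone=1
After 7 (gather 3 hemp): hemp=4 stone=1
After 8 (craft rope): hemp=1 rope=1 stone=1
After 9 (gather 3 hemp): hemp=4 rope=1 stone=1
After 10 (consume 1 rope): hemp=4 stone=1
After 11 (craft rope): hemp=1 rope=1 stone=1
After 12 (gather 2 gold): gold=2 hemp=1 rope=1 stone=1

Answer: gold=2 hemp=1 rope=1 stone=1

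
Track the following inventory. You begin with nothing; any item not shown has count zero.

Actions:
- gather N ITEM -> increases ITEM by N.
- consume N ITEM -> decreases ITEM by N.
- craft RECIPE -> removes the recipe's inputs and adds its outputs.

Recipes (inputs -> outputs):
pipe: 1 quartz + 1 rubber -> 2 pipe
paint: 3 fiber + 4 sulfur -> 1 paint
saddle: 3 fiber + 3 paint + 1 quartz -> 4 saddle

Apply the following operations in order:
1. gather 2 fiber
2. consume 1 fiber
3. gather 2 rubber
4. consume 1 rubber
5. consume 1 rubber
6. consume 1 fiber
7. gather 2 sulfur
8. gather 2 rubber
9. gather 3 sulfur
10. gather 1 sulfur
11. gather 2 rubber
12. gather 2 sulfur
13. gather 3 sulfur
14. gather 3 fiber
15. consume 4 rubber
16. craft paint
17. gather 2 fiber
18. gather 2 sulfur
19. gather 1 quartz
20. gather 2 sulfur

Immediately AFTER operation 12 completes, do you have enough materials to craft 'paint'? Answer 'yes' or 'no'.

Answer: no

Derivation:
After 1 (gather 2 fiber): fiber=2
After 2 (consume 1 fiber): fiber=1
After 3 (gather 2 rubber): fiber=1 rubber=2
After 4 (consume 1 rubber): fiber=1 rubber=1
After 5 (consume 1 rubber): fiber=1
After 6 (consume 1 fiber): (empty)
After 7 (gather 2 sulfur): sulfur=2
After 8 (gather 2 rubber): rubber=2 sulfur=2
After 9 (gather 3 sulfur): rubber=2 sulfur=5
After 10 (gather 1 sulfur): rubber=2 sulfur=6
After 11 (gather 2 rubber): rubber=4 sulfur=6
After 12 (gather 2 sulfur): rubber=4 sulfur=8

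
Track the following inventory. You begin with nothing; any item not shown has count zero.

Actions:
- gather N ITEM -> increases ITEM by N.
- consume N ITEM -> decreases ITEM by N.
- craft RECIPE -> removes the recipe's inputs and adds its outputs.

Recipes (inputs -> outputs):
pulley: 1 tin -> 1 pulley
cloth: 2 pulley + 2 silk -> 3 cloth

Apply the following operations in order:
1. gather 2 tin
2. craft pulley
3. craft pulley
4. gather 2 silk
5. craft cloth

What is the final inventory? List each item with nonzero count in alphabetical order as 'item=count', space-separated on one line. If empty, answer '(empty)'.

After 1 (gather 2 tin): tin=2
After 2 (craft pulley): pulley=1 tin=1
After 3 (craft pulley): pulley=2
After 4 (gather 2 silk): pulley=2 silk=2
After 5 (craft cloth): cloth=3

Answer: cloth=3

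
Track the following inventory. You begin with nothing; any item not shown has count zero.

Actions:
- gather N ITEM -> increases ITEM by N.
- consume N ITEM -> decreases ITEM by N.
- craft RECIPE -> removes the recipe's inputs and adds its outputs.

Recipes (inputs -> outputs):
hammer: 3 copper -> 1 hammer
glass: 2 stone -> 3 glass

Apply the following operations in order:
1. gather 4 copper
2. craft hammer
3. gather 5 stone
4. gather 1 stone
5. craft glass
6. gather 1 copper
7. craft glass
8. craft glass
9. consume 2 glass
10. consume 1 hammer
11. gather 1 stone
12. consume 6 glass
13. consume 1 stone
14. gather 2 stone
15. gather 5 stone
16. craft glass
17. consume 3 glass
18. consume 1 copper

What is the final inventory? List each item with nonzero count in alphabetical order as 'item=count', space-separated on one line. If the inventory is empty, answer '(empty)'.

Answer: copper=1 glass=1 stone=5

Derivation:
After 1 (gather 4 copper): copper=4
After 2 (craft hammer): copper=1 hammer=1
After 3 (gather 5 stone): copper=1 hammer=1 stone=5
After 4 (gather 1 stone): copper=1 hammer=1 stone=6
After 5 (craft glass): copper=1 glass=3 hammer=1 stone=4
After 6 (gather 1 copper): copper=2 glass=3 hammer=1 stone=4
After 7 (craft glass): copper=2 glass=6 hammer=1 stone=2
After 8 (craft glass): copper=2 glass=9 hammer=1
After 9 (consume 2 glass): copper=2 glass=7 hammer=1
After 10 (consume 1 hammer): copper=2 glass=7
After 11 (gather 1 stone): copper=2 glass=7 stone=1
After 12 (consume 6 glass): copper=2 glass=1 stone=1
After 13 (consume 1 stone): copper=2 glass=1
After 14 (gather 2 stone): copper=2 glass=1 stone=2
After 15 (gather 5 stone): copper=2 glass=1 stone=7
After 16 (craft glass): copper=2 glass=4 stone=5
After 17 (consume 3 glass): copper=2 glass=1 stone=5
After 18 (consume 1 copper): copper=1 glass=1 stone=5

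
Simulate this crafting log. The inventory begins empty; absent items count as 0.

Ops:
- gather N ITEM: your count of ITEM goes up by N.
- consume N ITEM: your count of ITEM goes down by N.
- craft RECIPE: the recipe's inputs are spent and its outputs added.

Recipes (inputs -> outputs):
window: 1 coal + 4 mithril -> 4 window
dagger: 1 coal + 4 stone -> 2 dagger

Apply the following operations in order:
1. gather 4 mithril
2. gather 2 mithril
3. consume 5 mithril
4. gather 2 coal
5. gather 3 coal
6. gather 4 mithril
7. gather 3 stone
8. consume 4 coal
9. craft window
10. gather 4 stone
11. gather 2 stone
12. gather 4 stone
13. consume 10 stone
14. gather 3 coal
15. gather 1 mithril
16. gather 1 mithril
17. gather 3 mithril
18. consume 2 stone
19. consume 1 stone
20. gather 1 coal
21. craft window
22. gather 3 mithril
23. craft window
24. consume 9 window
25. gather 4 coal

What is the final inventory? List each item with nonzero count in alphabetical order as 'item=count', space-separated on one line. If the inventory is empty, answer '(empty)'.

Answer: coal=6 mithril=1 window=3

Derivation:
After 1 (gather 4 mithril): mithril=4
After 2 (gather 2 mithril): mithril=6
After 3 (consume 5 mithril): mithril=1
After 4 (gather 2 coal): coal=2 mithril=1
After 5 (gather 3 coal): coal=5 mithril=1
After 6 (gather 4 mithril): coal=5 mithril=5
After 7 (gather 3 stone): coal=5 mithril=5 stone=3
After 8 (consume 4 coal): coal=1 mithril=5 stone=3
After 9 (craft window): mithril=1 stone=3 window=4
After 10 (gather 4 stone): mithril=1 stone=7 window=4
After 11 (gather 2 stone): mithril=1 stone=9 window=4
After 12 (gather 4 stone): mithril=1 stone=13 window=4
After 13 (consume 10 stone): mithril=1 stone=3 window=4
After 14 (gather 3 coal): coal=3 mithril=1 stone=3 window=4
After 15 (gather 1 mithril): coal=3 mithril=2 stone=3 window=4
After 16 (gather 1 mithril): coal=3 mithril=3 stone=3 window=4
After 17 (gather 3 mithril): coal=3 mithril=6 stone=3 window=4
After 18 (consume 2 stone): coal=3 mithril=6 stone=1 window=4
After 19 (consume 1 stone): coal=3 mithril=6 window=4
After 20 (gather 1 coal): coal=4 mithril=6 window=4
After 21 (craft window): coal=3 mithril=2 window=8
After 22 (gather 3 mithril): coal=3 mithril=5 window=8
After 23 (craft window): coal=2 mithril=1 window=12
After 24 (consume 9 window): coal=2 mithril=1 window=3
After 25 (gather 4 coal): coal=6 mithril=1 window=3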